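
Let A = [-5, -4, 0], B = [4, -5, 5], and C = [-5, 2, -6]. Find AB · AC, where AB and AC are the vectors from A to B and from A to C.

AB = B − A = (9, -1, 5)
AC = C − A = (0, 6, -6)
AB · AC = 9·0 + (-1)·6 + 5·(-6) = 0 - 6 - 30 = -36

-36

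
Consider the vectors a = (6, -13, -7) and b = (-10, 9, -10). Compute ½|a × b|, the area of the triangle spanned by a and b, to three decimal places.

122.398

i: (-13)·(-10) - (-7)·9 = 130 - (-63) = 193
j: (-7)·(-10) - 6·(-10) = 70 - (-60) = 130
k: 6·9 - (-13)·(-10) = 54 - 130 = -76
a × b = (193, 130, -76)
|a × b| = √(193² + 130² + (-76)²) = √59925 ≈ 244.7958
area = ½ · 244.7958 ≈ 122.398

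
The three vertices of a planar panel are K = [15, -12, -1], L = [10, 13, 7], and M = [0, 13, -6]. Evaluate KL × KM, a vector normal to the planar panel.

(-325, -145, 250)

KL = (-5, 25, 8)
KM = (-15, 25, -5)
i: 25·(-5) - 8·25 = -125 - 200 = -325
j: 8·(-15) - (-5)·(-5) = -120 - 25 = -145
k: (-5)·25 - 25·(-15) = -125 - (-375) = 250
KL × KM = (-325, -145, 250)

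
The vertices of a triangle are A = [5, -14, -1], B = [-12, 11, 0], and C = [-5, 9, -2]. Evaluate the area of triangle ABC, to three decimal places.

75.687

AB = (-17, 25, 1),  AC = (-10, 23, -1)
i: 25·(-1) - 1·23 = -25 - 23 = -48
j: 1·(-10) - (-17)·(-1) = -10 - 17 = -27
k: (-17)·23 - 25·(-10) = -391 - (-250) = -141
AB × AC = (-48, -27, -141)
|AB × AC| = √22914 ≈ 151.3737
area = ½ · 151.3737 ≈ 75.687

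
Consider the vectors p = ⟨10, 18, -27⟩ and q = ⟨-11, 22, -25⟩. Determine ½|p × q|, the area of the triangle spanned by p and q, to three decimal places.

i: 18·(-25) - (-27)·22 = -450 - (-594) = 144
j: (-27)·(-11) - 10·(-25) = 297 - (-250) = 547
k: 10·22 - 18·(-11) = 220 - (-198) = 418
p × q = (144, 547, 418)
|p × q| = √(144² + 547² + 418²) = √494669 ≈ 703.3271
area = ½ · 703.3271 ≈ 351.664

351.664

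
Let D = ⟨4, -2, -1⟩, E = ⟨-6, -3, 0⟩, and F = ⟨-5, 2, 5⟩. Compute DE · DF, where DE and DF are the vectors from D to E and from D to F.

92

DE = E − D = (-10, -1, 1)
DF = F − D = (-9, 4, 6)
DE · DF = (-10)·(-9) + (-1)·4 + 1·6 = 90 - 4 + 6 = 92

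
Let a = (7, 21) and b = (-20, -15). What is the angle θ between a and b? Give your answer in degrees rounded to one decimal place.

145.3

a · b = 7·(-20) + 21·(-15) = -140 - 315 = -455
|a|² = 49 + 441 = 490,  |a| = √490 ≈ 22.135944
|b|² = 400 + 225 = 625,  |b| = √625 ≈ 25.000000
cos θ = -455 / (22.135944 · 25.000000) ≈ -0.82219
θ = arccos(-0.82219) ≈ 145.3°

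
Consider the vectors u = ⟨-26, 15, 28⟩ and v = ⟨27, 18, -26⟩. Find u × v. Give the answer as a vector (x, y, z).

i: 15·(-26) - 28·18 = -390 - 504 = -894
j: 28·27 - (-26)·(-26) = 756 - 676 = 80
k: (-26)·18 - 15·27 = -468 - 405 = -873
u × v = (-894, 80, -873)

(-894, 80, -873)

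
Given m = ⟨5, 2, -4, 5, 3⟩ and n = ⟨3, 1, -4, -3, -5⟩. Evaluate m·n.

3

m · n = 5·3 + 2·1 + (-4)·(-4) + 5·(-3) + 3·(-5) = 15 + 2 + 16 - 15 - 15 = 3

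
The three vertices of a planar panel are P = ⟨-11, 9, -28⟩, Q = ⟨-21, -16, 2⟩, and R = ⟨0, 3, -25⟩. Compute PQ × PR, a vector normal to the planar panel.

(105, 360, 335)

PQ = (-10, -25, 30)
PR = (11, -6, 3)
i: (-25)·3 - 30·(-6) = -75 - (-180) = 105
j: 30·11 - (-10)·3 = 330 - (-30) = 360
k: (-10)·(-6) - (-25)·11 = 60 - (-275) = 335
PQ × PR = (105, 360, 335)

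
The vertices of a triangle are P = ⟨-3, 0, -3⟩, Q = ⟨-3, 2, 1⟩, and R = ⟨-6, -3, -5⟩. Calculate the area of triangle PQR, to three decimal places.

PQ = (0, 2, 4),  PR = (-3, -3, -2)
i: 2·(-2) - 4·(-3) = -4 - (-12) = 8
j: 4·(-3) - 0·(-2) = -12 - 0 = -12
k: 0·(-3) - 2·(-3) = 0 - (-6) = 6
PQ × PR = (8, -12, 6)
|PQ × PR| = √244 ≈ 15.6205
area = ½ · 15.6205 ≈ 7.810

7.810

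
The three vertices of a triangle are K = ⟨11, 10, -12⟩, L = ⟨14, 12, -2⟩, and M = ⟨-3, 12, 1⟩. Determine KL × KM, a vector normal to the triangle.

KL = (3, 2, 10)
KM = (-14, 2, 13)
i: 2·13 - 10·2 = 26 - 20 = 6
j: 10·(-14) - 3·13 = -140 - 39 = -179
k: 3·2 - 2·(-14) = 6 - (-28) = 34
KL × KM = (6, -179, 34)

(6, -179, 34)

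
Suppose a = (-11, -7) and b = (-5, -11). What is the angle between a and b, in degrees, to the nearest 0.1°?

33.1

a · b = (-11)·(-5) + (-7)·(-11) = 55 + 77 = 132
|a|² = 121 + 49 = 170,  |a| = √170 ≈ 13.038405
|b|² = 25 + 121 = 146,  |b| = √146 ≈ 12.083046
cos θ = 132 / (13.038405 · 12.083046) ≈ 0.83786
θ = arccos(0.83786) ≈ 33.1°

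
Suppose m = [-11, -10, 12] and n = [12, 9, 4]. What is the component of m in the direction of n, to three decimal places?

m · n = (-11)·12 + (-10)·9 + 12·4 = -132 - 90 + 48 = -174
|n| = √(144 + 81 + 16) = √241 ≈ 15.5242
comp_n m = -174 / √241 ≈ -11.208

-11.208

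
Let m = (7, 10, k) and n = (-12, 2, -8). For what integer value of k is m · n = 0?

m · n = 7·(-12) + 10·2 + k·(-8) = -64 - 8k
Set equal to 0: -8k = 64, so k = -8.

-8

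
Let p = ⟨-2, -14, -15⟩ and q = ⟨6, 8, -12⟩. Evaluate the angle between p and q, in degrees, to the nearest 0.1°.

p · q = (-2)·6 + (-14)·8 + (-15)·(-12) = -12 - 112 + 180 = 56
|p|² = 4 + 196 + 225 = 425,  |p| = √425 ≈ 20.615528
|q|² = 36 + 64 + 144 = 244,  |q| = √244 ≈ 15.620499
cos θ = 56 / (20.615528 · 15.620499) ≈ 0.17390
θ = arccos(0.17390) ≈ 80.0°

80.0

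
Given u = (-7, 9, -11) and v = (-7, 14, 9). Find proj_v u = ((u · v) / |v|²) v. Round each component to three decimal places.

u · v = (-7)·(-7) + 9·14 + (-11)·9 = 49 + 126 - 99 = 76
|v|² = 49 + 196 + 81 = 326
proj_v u = (76/326) · (-7, 14, 9) ≈ (-1.632, 3.264, 2.098)

(-1.632, 3.264, 2.098)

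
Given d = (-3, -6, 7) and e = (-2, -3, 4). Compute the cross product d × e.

i: (-6)·4 - 7·(-3) = -24 - (-21) = -3
j: 7·(-2) - (-3)·4 = -14 - (-12) = -2
k: (-3)·(-3) - (-6)·(-2) = 9 - 12 = -3
d × e = (-3, -2, -3)

(-3, -2, -3)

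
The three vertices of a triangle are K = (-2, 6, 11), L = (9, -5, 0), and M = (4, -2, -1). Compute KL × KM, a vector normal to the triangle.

(44, 66, -22)

KL = (11, -11, -11)
KM = (6, -8, -12)
i: (-11)·(-12) - (-11)·(-8) = 132 - 88 = 44
j: (-11)·6 - 11·(-12) = -66 - (-132) = 66
k: 11·(-8) - (-11)·6 = -88 - (-66) = -22
KL × KM = (44, 66, -22)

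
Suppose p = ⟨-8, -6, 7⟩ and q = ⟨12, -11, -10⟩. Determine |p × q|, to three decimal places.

i: (-6)·(-10) - 7·(-11) = 60 - (-77) = 137
j: 7·12 - (-8)·(-10) = 84 - 80 = 4
k: (-8)·(-11) - (-6)·12 = 88 - (-72) = 160
p × q = (137, 4, 160)
|p × q| = √(137² + 4² + 160²) = √44385 ≈ 210.6775

210.677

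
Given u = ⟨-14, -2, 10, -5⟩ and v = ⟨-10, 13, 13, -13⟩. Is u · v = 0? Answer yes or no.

no

u · v = (-14)·(-10) + (-2)·13 + 10·13 + (-5)·(-13) = 140 - 26 + 130 + 65 = 309
Nonzero, so the vectors are not orthogonal.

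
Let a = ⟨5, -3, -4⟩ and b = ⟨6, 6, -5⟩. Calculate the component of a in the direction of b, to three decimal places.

3.249

a · b = 5·6 + (-3)·6 + (-4)·(-5) = 30 - 18 + 20 = 32
|b| = √(36 + 36 + 25) = √97 ≈ 9.8489
comp_b a = 32 / √97 ≈ 3.249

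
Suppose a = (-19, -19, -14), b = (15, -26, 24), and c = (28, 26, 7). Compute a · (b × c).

-11111

b × c:
i: (-26)·7 - 24·26 = -182 - 624 = -806
j: 24·28 - 15·7 = 672 - 105 = 567
k: 15·26 - (-26)·28 = 390 - (-728) = 1118
b × c = (-806, 567, 1118)
a · (b × c) = (-19)·(-806) + (-19)·567 + (-14)·1118 = 15314 - 10773 - 15652 = -11111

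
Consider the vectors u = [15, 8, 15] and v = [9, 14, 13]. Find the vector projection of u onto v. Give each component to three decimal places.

u · v = 15·9 + 8·14 + 15·13 = 135 + 112 + 195 = 442
|v|² = 81 + 196 + 169 = 446
proj_v u = (442/446) · (9, 14, 13) ≈ (8.919, 13.874, 12.883)

(8.919, 13.874, 12.883)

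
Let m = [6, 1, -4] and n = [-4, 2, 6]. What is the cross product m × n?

i: 1·6 - (-4)·2 = 6 - (-8) = 14
j: (-4)·(-4) - 6·6 = 16 - 36 = -20
k: 6·2 - 1·(-4) = 12 - (-4) = 16
m × n = (14, -20, 16)

(14, -20, 16)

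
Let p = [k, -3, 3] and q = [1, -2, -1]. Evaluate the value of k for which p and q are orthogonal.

p · q = k·1 + (-3)·(-2) + 3·(-1) = 3 + 1k
Set equal to 0: 1k = -3, so k = -3.

-3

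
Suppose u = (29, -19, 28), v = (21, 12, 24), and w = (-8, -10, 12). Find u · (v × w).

16380

v × w:
i: 12·12 - 24·(-10) = 144 - (-240) = 384
j: 24·(-8) - 21·12 = -192 - 252 = -444
k: 21·(-10) - 12·(-8) = -210 - (-96) = -114
v × w = (384, -444, -114)
u · (v × w) = 29·384 + (-19)·(-444) + 28·(-114) = 11136 + 8436 - 3192 = 16380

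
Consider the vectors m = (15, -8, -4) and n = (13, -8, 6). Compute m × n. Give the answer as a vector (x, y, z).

(-80, -142, -16)

i: (-8)·6 - (-4)·(-8) = -48 - 32 = -80
j: (-4)·13 - 15·6 = -52 - 90 = -142
k: 15·(-8) - (-8)·13 = -120 - (-104) = -16
m × n = (-80, -142, -16)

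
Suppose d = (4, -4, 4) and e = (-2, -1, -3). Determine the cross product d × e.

i: (-4)·(-3) - 4·(-1) = 12 - (-4) = 16
j: 4·(-2) - 4·(-3) = -8 - (-12) = 4
k: 4·(-1) - (-4)·(-2) = -4 - 8 = -12
d × e = (16, 4, -12)

(16, 4, -12)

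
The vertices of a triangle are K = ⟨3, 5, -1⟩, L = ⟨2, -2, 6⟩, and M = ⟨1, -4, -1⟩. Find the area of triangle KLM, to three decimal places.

KL = (-1, -7, 7),  KM = (-2, -9, 0)
i: (-7)·0 - 7·(-9) = 0 - (-63) = 63
j: 7·(-2) - (-1)·0 = -14 - 0 = -14
k: (-1)·(-9) - (-7)·(-2) = 9 - 14 = -5
KL × KM = (63, -14, -5)
|KL × KM| = √4190 ≈ 64.7302
area = ½ · 64.7302 ≈ 32.365

32.365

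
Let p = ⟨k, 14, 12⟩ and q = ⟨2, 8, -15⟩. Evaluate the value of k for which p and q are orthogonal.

p · q = k·2 + 14·8 + 12·(-15) = -68 + 2k
Set equal to 0: 2k = 68, so k = 34.

34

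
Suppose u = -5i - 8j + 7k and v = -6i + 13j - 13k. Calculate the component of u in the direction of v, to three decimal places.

-8.532

u · v = (-5)·(-6) + (-8)·13 + 7·(-13) = 30 - 104 - 91 = -165
|v| = √(36 + 169 + 169) = √374 ≈ 19.3391
comp_v u = -165 / √374 ≈ -8.532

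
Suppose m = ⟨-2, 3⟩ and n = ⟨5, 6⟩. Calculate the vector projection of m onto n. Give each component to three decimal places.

(0.656, 0.787)

m · n = (-2)·5 + 3·6 = -10 + 18 = 8
|n|² = 25 + 36 = 61
proj_n m = (8/61) · (5, 6) ≈ (0.656, 0.787)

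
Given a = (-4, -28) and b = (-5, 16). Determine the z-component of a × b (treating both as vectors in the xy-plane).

-204

(-4)·16 - (-28)·(-5) = -64 - 140 = -204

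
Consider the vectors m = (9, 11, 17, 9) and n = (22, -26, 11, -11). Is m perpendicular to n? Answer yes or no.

m · n = 9·22 + 11·(-26) + 17·11 + 9·(-11) = 198 - 286 + 187 - 99 = 0
Zero, so the vectors are orthogonal.

yes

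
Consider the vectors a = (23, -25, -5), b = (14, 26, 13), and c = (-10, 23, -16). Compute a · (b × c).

b × c:
i: 26·(-16) - 13·23 = -416 - 299 = -715
j: 13·(-10) - 14·(-16) = -130 - (-224) = 94
k: 14·23 - 26·(-10) = 322 - (-260) = 582
b × c = (-715, 94, 582)
a · (b × c) = 23·(-715) + (-25)·94 + (-5)·582 = -16445 - 2350 - 2910 = -21705

-21705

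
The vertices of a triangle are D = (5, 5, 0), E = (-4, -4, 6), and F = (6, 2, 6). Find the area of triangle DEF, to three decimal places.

39.345

DE = (-9, -9, 6),  DF = (1, -3, 6)
i: (-9)·6 - 6·(-3) = -54 - (-18) = -36
j: 6·1 - (-9)·6 = 6 - (-54) = 60
k: (-9)·(-3) - (-9)·1 = 27 - (-9) = 36
DE × DF = (-36, 60, 36)
|DE × DF| = √6192 ≈ 78.6893
area = ½ · 78.6893 ≈ 39.345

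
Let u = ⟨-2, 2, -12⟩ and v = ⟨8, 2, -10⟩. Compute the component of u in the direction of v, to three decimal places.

8.332

u · v = (-2)·8 + 2·2 + (-12)·(-10) = -16 + 4 + 120 = 108
|v| = √(64 + 4 + 100) = √168 ≈ 12.9615
comp_v u = 108 / √168 ≈ 8.332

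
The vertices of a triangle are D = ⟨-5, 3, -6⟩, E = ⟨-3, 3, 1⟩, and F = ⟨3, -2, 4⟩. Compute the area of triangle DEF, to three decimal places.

DE = (2, 0, 7),  DF = (8, -5, 10)
i: 0·10 - 7·(-5) = 0 - (-35) = 35
j: 7·8 - 2·10 = 56 - 20 = 36
k: 2·(-5) - 0·8 = -10 - 0 = -10
DE × DF = (35, 36, -10)
|DE × DF| = √2621 ≈ 51.1957
area = ½ · 51.1957 ≈ 25.598

25.598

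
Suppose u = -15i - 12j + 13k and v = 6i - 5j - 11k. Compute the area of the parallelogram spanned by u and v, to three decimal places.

260.743

i: (-12)·(-11) - 13·(-5) = 132 - (-65) = 197
j: 13·6 - (-15)·(-11) = 78 - 165 = -87
k: (-15)·(-5) - (-12)·6 = 75 - (-72) = 147
u × v = (197, -87, 147)
|u × v| = √(197² + (-87)² + 147²) = √67987 ≈ 260.7432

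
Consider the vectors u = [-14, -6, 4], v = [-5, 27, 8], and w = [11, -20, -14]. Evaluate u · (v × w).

v × w:
i: 27·(-14) - 8·(-20) = -378 - (-160) = -218
j: 8·11 - (-5)·(-14) = 88 - 70 = 18
k: (-5)·(-20) - 27·11 = 100 - 297 = -197
v × w = (-218, 18, -197)
u · (v × w) = (-14)·(-218) + (-6)·18 + 4·(-197) = 3052 - 108 - 788 = 2156

2156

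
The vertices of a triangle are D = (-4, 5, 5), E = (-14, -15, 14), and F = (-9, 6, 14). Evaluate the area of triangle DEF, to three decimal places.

DE = (-10, -20, 9),  DF = (-5, 1, 9)
i: (-20)·9 - 9·1 = -180 - 9 = -189
j: 9·(-5) - (-10)·9 = -45 - (-90) = 45
k: (-10)·1 - (-20)·(-5) = -10 - 100 = -110
DE × DF = (-189, 45, -110)
|DE × DF| = √49846 ≈ 223.2622
area = ½ · 223.2622 ≈ 111.631

111.631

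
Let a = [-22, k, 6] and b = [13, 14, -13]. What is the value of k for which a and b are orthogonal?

a · b = (-22)·13 + k·14 + 6·(-13) = -364 + 14k
Set equal to 0: 14k = 364, so k = 26.

26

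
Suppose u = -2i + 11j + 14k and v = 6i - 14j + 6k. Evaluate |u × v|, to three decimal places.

281.610

i: 11·6 - 14·(-14) = 66 - (-196) = 262
j: 14·6 - (-2)·6 = 84 - (-12) = 96
k: (-2)·(-14) - 11·6 = 28 - 66 = -38
u × v = (262, 96, -38)
|u × v| = √(262² + 96² + (-38)²) = √79304 ≈ 281.6097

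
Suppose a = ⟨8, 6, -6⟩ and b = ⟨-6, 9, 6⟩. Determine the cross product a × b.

i: 6·6 - (-6)·9 = 36 - (-54) = 90
j: (-6)·(-6) - 8·6 = 36 - 48 = -12
k: 8·9 - 6·(-6) = 72 - (-36) = 108
a × b = (90, -12, 108)

(90, -12, 108)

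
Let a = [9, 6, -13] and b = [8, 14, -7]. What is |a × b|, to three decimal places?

165.424

i: 6·(-7) - (-13)·14 = -42 - (-182) = 140
j: (-13)·8 - 9·(-7) = -104 - (-63) = -41
k: 9·14 - 6·8 = 126 - 48 = 78
a × b = (140, -41, 78)
|a × b| = √(140² + (-41)² + 78²) = √27365 ≈ 165.4237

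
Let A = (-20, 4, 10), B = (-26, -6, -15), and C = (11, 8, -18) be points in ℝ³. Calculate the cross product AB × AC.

AB = (-6, -10, -25)
AC = (31, 4, -28)
i: (-10)·(-28) - (-25)·4 = 280 - (-100) = 380
j: (-25)·31 - (-6)·(-28) = -775 - 168 = -943
k: (-6)·4 - (-10)·31 = -24 - (-310) = 286
AB × AC = (380, -943, 286)

(380, -943, 286)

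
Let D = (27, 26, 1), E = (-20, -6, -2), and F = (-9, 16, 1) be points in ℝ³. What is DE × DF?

DE = (-47, -32, -3)
DF = (-36, -10, 0)
i: (-32)·0 - (-3)·(-10) = 0 - 30 = -30
j: (-3)·(-36) - (-47)·0 = 108 - 0 = 108
k: (-47)·(-10) - (-32)·(-36) = 470 - 1152 = -682
DE × DF = (-30, 108, -682)

(-30, 108, -682)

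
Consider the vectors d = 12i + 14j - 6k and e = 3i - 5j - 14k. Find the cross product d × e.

i: 14·(-14) - (-6)·(-5) = -196 - 30 = -226
j: (-6)·3 - 12·(-14) = -18 - (-168) = 150
k: 12·(-5) - 14·3 = -60 - 42 = -102
d × e = (-226, 150, -102)

(-226, 150, -102)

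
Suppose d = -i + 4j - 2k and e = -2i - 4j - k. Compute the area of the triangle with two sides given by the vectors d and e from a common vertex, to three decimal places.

i: 4·(-1) - (-2)·(-4) = -4 - 8 = -12
j: (-2)·(-2) - (-1)·(-1) = 4 - 1 = 3
k: (-1)·(-4) - 4·(-2) = 4 - (-8) = 12
d × e = (-12, 3, 12)
|d × e| = √((-12)² + 3² + 12²) = √297 ≈ 17.2337
area = ½ · 17.2337 ≈ 8.617

8.617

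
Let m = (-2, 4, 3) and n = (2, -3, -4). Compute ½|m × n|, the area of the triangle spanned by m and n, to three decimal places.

i: 4·(-4) - 3·(-3) = -16 - (-9) = -7
j: 3·2 - (-2)·(-4) = 6 - 8 = -2
k: (-2)·(-3) - 4·2 = 6 - 8 = -2
m × n = (-7, -2, -2)
|m × n| = √((-7)² + (-2)² + (-2)²) = √57 ≈ 7.5498
area = ½ · 7.5498 ≈ 3.775

3.775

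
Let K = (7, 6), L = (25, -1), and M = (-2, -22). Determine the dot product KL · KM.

34

KL = L − K = (18, -7)
KM = M − K = (-9, -28)
KL · KM = 18·(-9) + (-7)·(-28) = -162 + 196 = 34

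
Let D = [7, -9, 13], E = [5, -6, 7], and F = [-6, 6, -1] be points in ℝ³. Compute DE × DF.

(48, 50, 9)

DE = (-2, 3, -6)
DF = (-13, 15, -14)
i: 3·(-14) - (-6)·15 = -42 - (-90) = 48
j: (-6)·(-13) - (-2)·(-14) = 78 - 28 = 50
k: (-2)·15 - 3·(-13) = -30 - (-39) = 9
DE × DF = (48, 50, 9)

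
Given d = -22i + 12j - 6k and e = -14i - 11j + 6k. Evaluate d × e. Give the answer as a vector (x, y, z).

i: 12·6 - (-6)·(-11) = 72 - 66 = 6
j: (-6)·(-14) - (-22)·6 = 84 - (-132) = 216
k: (-22)·(-11) - 12·(-14) = 242 - (-168) = 410
d × e = (6, 216, 410)

(6, 216, 410)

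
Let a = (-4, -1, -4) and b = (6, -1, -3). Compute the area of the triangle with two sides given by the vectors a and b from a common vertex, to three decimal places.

i: (-1)·(-3) - (-4)·(-1) = 3 - 4 = -1
j: (-4)·6 - (-4)·(-3) = -24 - 12 = -36
k: (-4)·(-1) - (-1)·6 = 4 - (-6) = 10
a × b = (-1, -36, 10)
|a × b| = √((-1)² + (-36)² + 10²) = √1397 ≈ 37.3765
area = ½ · 37.3765 ≈ 18.688

18.688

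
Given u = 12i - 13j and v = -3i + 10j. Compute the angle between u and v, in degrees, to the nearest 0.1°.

u · v = 12·(-3) + (-13)·10 = -36 - 130 = -166
|u|² = 144 + 169 = 313,  |u| = √313 ≈ 17.691806
|v|² = 9 + 100 = 109,  |v| = √109 ≈ 10.440307
cos θ = -166 / (17.691806 · 10.440307) ≈ -0.89872
θ = arccos(-0.89872) ≈ 154.0°

154.0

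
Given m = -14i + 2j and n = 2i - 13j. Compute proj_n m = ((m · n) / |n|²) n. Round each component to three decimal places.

(-0.624, 4.058)

m · n = (-14)·2 + 2·(-13) = -28 - 26 = -54
|n|² = 4 + 169 = 173
proj_n m = (-54/173) · (2, -13) ≈ (-0.624, 4.058)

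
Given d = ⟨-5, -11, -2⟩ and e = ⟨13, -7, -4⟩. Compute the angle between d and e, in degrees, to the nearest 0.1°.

83.9

d · e = (-5)·13 + (-11)·(-7) + (-2)·(-4) = -65 + 77 + 8 = 20
|d|² = 25 + 121 + 4 = 150,  |d| = √150 ≈ 12.247449
|e|² = 169 + 49 + 16 = 234,  |e| = √234 ≈ 15.297059
cos θ = 20 / (12.247449 · 15.297059) ≈ 0.10675
θ = arccos(0.10675) ≈ 83.9°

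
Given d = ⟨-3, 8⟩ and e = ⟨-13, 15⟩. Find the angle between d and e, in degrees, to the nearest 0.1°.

d · e = (-3)·(-13) + 8·15 = 39 + 120 = 159
|d|² = 9 + 64 = 73,  |d| = √73 ≈ 8.544004
|e|² = 169 + 225 = 394,  |e| = √394 ≈ 19.849433
cos θ = 159 / (8.544004 · 19.849433) ≈ 0.93754
θ = arccos(0.93754) ≈ 20.4°

20.4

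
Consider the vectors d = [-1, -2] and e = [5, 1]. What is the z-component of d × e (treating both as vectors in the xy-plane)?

(-1)·1 - (-2)·5 = -1 - (-10) = 9

9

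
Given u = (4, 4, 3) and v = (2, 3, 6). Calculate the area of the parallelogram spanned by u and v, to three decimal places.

23.770

i: 4·6 - 3·3 = 24 - 9 = 15
j: 3·2 - 4·6 = 6 - 24 = -18
k: 4·3 - 4·2 = 12 - 8 = 4
u × v = (15, -18, 4)
|u × v| = √(15² + (-18)² + 4²) = √565 ≈ 23.7697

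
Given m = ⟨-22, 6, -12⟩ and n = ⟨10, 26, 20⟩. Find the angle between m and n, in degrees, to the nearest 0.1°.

110.1

m · n = (-22)·10 + 6·26 + (-12)·20 = -220 + 156 - 240 = -304
|m|² = 484 + 36 + 144 = 664,  |m| = √664 ≈ 25.768197
|n|² = 100 + 676 + 400 = 1176,  |n| = √1176 ≈ 34.292856
cos θ = -304 / (25.768197 · 34.292856) ≈ -0.34402
θ = arccos(-0.34402) ≈ 110.1°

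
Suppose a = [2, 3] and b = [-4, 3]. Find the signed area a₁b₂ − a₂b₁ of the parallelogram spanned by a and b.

2·3 - 3·(-4) = 6 - (-12) = 18

18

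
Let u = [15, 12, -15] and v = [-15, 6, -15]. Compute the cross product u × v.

(-90, 450, 270)

i: 12·(-15) - (-15)·6 = -180 - (-90) = -90
j: (-15)·(-15) - 15·(-15) = 225 - (-225) = 450
k: 15·6 - 12·(-15) = 90 - (-180) = 270
u × v = (-90, 450, 270)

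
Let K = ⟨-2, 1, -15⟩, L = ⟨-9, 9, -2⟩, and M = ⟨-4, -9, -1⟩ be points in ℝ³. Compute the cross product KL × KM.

(242, 72, 86)

KL = (-7, 8, 13)
KM = (-2, -10, 14)
i: 8·14 - 13·(-10) = 112 - (-130) = 242
j: 13·(-2) - (-7)·14 = -26 - (-98) = 72
k: (-7)·(-10) - 8·(-2) = 70 - (-16) = 86
KL × KM = (242, 72, 86)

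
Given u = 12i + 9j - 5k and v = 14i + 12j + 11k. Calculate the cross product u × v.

(159, -202, 18)

i: 9·11 - (-5)·12 = 99 - (-60) = 159
j: (-5)·14 - 12·11 = -70 - 132 = -202
k: 12·12 - 9·14 = 144 - 126 = 18
u × v = (159, -202, 18)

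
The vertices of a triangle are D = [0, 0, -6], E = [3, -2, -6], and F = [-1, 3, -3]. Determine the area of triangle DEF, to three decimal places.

DE = (3, -2, 0),  DF = (-1, 3, 3)
i: (-2)·3 - 0·3 = -6 - 0 = -6
j: 0·(-1) - 3·3 = 0 - 9 = -9
k: 3·3 - (-2)·(-1) = 9 - 2 = 7
DE × DF = (-6, -9, 7)
|DE × DF| = √166 ≈ 12.8841
area = ½ · 12.8841 ≈ 6.442

6.442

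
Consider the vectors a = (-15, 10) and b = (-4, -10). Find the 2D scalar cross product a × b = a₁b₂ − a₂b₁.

190

(-15)·(-10) - 10·(-4) = 150 - (-40) = 190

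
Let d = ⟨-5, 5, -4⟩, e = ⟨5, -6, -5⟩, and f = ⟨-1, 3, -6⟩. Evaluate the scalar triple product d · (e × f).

e × f:
i: (-6)·(-6) - (-5)·3 = 36 - (-15) = 51
j: (-5)·(-1) - 5·(-6) = 5 - (-30) = 35
k: 5·3 - (-6)·(-1) = 15 - 6 = 9
e × f = (51, 35, 9)
d · (e × f) = (-5)·51 + 5·35 + (-4)·9 = -255 + 175 - 36 = -116

-116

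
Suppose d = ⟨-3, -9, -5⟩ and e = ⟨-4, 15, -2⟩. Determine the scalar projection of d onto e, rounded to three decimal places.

d · e = (-3)·(-4) + (-9)·15 + (-5)·(-2) = 12 - 135 + 10 = -113
|e| = √(16 + 225 + 4) = √245 ≈ 15.6525
comp_e d = -113 / √245 ≈ -7.219

-7.219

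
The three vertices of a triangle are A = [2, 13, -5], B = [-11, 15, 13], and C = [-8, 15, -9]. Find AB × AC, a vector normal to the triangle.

AB = (-13, 2, 18)
AC = (-10, 2, -4)
i: 2·(-4) - 18·2 = -8 - 36 = -44
j: 18·(-10) - (-13)·(-4) = -180 - 52 = -232
k: (-13)·2 - 2·(-10) = -26 - (-20) = -6
AB × AC = (-44, -232, -6)

(-44, -232, -6)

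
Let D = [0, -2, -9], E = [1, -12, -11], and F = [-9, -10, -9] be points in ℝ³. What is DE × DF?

DE = (1, -10, -2)
DF = (-9, -8, 0)
i: (-10)·0 - (-2)·(-8) = 0 - 16 = -16
j: (-2)·(-9) - 1·0 = 18 - 0 = 18
k: 1·(-8) - (-10)·(-9) = -8 - 90 = -98
DE × DF = (-16, 18, -98)

(-16, 18, -98)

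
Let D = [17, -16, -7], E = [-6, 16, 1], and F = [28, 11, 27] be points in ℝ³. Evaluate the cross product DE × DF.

DE = (-23, 32, 8)
DF = (11, 27, 34)
i: 32·34 - 8·27 = 1088 - 216 = 872
j: 8·11 - (-23)·34 = 88 - (-782) = 870
k: (-23)·27 - 32·11 = -621 - 352 = -973
DE × DF = (872, 870, -973)

(872, 870, -973)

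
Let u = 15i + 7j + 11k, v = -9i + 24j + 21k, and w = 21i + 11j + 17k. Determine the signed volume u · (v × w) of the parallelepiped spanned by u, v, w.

v × w:
i: 24·17 - 21·11 = 408 - 231 = 177
j: 21·21 - (-9)·17 = 441 - (-153) = 594
k: (-9)·11 - 24·21 = -99 - 504 = -603
v × w = (177, 594, -603)
u · (v × w) = 15·177 + 7·594 + 11·(-603) = 2655 + 4158 - 6633 = 180

180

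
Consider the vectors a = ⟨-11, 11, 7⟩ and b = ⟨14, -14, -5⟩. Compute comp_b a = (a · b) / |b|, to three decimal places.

-16.797

a · b = (-11)·14 + 11·(-14) + 7·(-5) = -154 - 154 - 35 = -343
|b| = √(196 + 196 + 25) = √417 ≈ 20.4206
comp_b a = -343 / √417 ≈ -16.797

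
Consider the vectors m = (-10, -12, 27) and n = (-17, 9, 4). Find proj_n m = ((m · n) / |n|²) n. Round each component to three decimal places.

m · n = (-10)·(-17) + (-12)·9 + 27·4 = 170 - 108 + 108 = 170
|n|² = 289 + 81 + 16 = 386
proj_n m = (170/386) · (-17, 9, 4) ≈ (-7.487, 3.964, 1.762)

(-7.487, 3.964, 1.762)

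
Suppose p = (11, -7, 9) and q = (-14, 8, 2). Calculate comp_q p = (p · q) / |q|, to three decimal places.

p · q = 11·(-14) + (-7)·8 + 9·2 = -154 - 56 + 18 = -192
|q| = √(196 + 64 + 4) = √264 ≈ 16.2481
comp_q p = -192 / √264 ≈ -11.817

-11.817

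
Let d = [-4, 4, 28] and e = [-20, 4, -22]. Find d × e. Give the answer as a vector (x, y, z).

i: 4·(-22) - 28·4 = -88 - 112 = -200
j: 28·(-20) - (-4)·(-22) = -560 - 88 = -648
k: (-4)·4 - 4·(-20) = -16 - (-80) = 64
d × e = (-200, -648, 64)

(-200, -648, 64)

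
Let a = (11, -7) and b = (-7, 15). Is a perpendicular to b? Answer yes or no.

a · b = 11·(-7) + (-7)·15 = -77 - 105 = -182
Nonzero, so the vectors are not orthogonal.

no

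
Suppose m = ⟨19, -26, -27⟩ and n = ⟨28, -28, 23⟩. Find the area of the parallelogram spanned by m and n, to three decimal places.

i: (-26)·23 - (-27)·(-28) = -598 - 756 = -1354
j: (-27)·28 - 19·23 = -756 - 437 = -1193
k: 19·(-28) - (-26)·28 = -532 - (-728) = 196
m × n = (-1354, -1193, 196)
|m × n| = √((-1354)² + (-1193)² + 196²) = √3294981 ≈ 1815.2083

1815.208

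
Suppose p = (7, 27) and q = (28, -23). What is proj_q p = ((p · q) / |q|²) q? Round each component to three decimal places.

(-9.063, 7.445)

p · q = 7·28 + 27·(-23) = 196 - 621 = -425
|q|² = 784 + 529 = 1313
proj_q p = (-425/1313) · (28, -23) ≈ (-9.063, 7.445)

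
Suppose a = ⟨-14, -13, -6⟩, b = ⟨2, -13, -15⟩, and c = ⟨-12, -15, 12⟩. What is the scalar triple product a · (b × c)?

b × c:
i: (-13)·12 - (-15)·(-15) = -156 - 225 = -381
j: (-15)·(-12) - 2·12 = 180 - 24 = 156
k: 2·(-15) - (-13)·(-12) = -30 - 156 = -186
b × c = (-381, 156, -186)
a · (b × c) = (-14)·(-381) + (-13)·156 + (-6)·(-186) = 5334 - 2028 + 1116 = 4422

4422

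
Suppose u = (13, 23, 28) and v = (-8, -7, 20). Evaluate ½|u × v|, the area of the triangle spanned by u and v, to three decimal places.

i: 23·20 - 28·(-7) = 460 - (-196) = 656
j: 28·(-8) - 13·20 = -224 - 260 = -484
k: 13·(-7) - 23·(-8) = -91 - (-184) = 93
u × v = (656, -484, 93)
|u × v| = √(656² + (-484)² + 93²) = √673241 ≈ 820.5126
area = ½ · 820.5126 ≈ 410.256

410.256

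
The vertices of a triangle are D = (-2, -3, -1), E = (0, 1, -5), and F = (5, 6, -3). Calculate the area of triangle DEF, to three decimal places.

19.105

DE = (2, 4, -4),  DF = (7, 9, -2)
i: 4·(-2) - (-4)·9 = -8 - (-36) = 28
j: (-4)·7 - 2·(-2) = -28 - (-4) = -24
k: 2·9 - 4·7 = 18 - 28 = -10
DE × DF = (28, -24, -10)
|DE × DF| = √1460 ≈ 38.2099
area = ½ · 38.2099 ≈ 19.105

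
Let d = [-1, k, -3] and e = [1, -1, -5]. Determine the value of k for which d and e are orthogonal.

d · e = (-1)·1 + k·(-1) + (-3)·(-5) = 14 - 1k
Set equal to 0: -1k = -14, so k = 14.

14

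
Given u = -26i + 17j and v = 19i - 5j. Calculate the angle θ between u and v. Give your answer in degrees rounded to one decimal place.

u · v = (-26)·19 + 17·(-5) = -494 - 85 = -579
|u|² = 676 + 289 = 965,  |u| = √965 ≈ 31.064449
|v|² = 361 + 25 = 386,  |v| = √386 ≈ 19.646883
cos θ = -579 / (31.064449 · 19.646883) ≈ -0.94868
θ = arccos(-0.94868) ≈ 161.6°

161.6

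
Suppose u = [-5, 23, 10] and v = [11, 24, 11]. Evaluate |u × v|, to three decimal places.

408.072

i: 23·11 - 10·24 = 253 - 240 = 13
j: 10·11 - (-5)·11 = 110 - (-55) = 165
k: (-5)·24 - 23·11 = -120 - 253 = -373
u × v = (13, 165, -373)
|u × v| = √(13² + 165² + (-373)²) = √166523 ≈ 408.0723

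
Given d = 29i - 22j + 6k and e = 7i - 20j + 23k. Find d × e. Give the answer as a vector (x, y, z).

i: (-22)·23 - 6·(-20) = -506 - (-120) = -386
j: 6·7 - 29·23 = 42 - 667 = -625
k: 29·(-20) - (-22)·7 = -580 - (-154) = -426
d × e = (-386, -625, -426)

(-386, -625, -426)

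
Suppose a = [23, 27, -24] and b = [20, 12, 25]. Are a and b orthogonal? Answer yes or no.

a · b = 23·20 + 27·12 + (-24)·25 = 460 + 324 - 600 = 184
Nonzero, so the vectors are not orthogonal.

no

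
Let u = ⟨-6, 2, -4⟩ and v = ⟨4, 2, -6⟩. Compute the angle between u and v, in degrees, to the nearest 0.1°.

85.9

u · v = (-6)·4 + 2·2 + (-4)·(-6) = -24 + 4 + 24 = 4
|u|² = 36 + 4 + 16 = 56,  |u| = √56 ≈ 7.483315
|v|² = 16 + 4 + 36 = 56,  |v| = √56 ≈ 7.483315
cos θ = 4 / (7.483315 · 7.483315) ≈ 0.07143
θ = arccos(0.07143) ≈ 85.9°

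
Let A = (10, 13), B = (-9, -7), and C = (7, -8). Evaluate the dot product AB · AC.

AB = B − A = (-19, -20)
AC = C − A = (-3, -21)
AB · AC = (-19)·(-3) + (-20)·(-21) = 57 + 420 = 477

477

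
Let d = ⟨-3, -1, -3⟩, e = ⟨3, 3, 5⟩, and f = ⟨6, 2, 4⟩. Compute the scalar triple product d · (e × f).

e × f:
i: 3·4 - 5·2 = 12 - 10 = 2
j: 5·6 - 3·4 = 30 - 12 = 18
k: 3·2 - 3·6 = 6 - 18 = -12
e × f = (2, 18, -12)
d · (e × f) = (-3)·2 + (-1)·18 + (-3)·(-12) = -6 - 18 + 36 = 12

12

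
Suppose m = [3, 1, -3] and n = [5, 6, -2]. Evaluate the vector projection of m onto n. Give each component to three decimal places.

(2.077, 2.492, -0.831)

m · n = 3·5 + 1·6 + (-3)·(-2) = 15 + 6 + 6 = 27
|n|² = 25 + 36 + 4 = 65
proj_n m = (27/65) · (5, 6, -2) ≈ (2.077, 2.492, -0.831)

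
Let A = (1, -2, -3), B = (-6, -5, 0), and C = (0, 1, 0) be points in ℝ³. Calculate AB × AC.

(-18, 18, -24)

AB = (-7, -3, 3)
AC = (-1, 3, 3)
i: (-3)·3 - 3·3 = -9 - 9 = -18
j: 3·(-1) - (-7)·3 = -3 - (-21) = 18
k: (-7)·3 - (-3)·(-1) = -21 - 3 = -24
AB × AC = (-18, 18, -24)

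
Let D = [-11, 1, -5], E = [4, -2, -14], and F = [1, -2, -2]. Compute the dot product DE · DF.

162

DE = E − D = (15, -3, -9)
DF = F − D = (12, -3, 3)
DE · DF = 15·12 + (-3)·(-3) + (-9)·3 = 180 + 9 - 27 = 162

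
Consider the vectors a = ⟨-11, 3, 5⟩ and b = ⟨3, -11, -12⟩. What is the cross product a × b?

(19, -117, 112)

i: 3·(-12) - 5·(-11) = -36 - (-55) = 19
j: 5·3 - (-11)·(-12) = 15 - 132 = -117
k: (-11)·(-11) - 3·3 = 121 - 9 = 112
a × b = (19, -117, 112)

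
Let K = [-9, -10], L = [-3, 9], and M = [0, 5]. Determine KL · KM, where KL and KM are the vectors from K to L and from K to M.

339

KL = L − K = (6, 19)
KM = M − K = (9, 15)
KL · KM = 6·9 + 19·15 = 54 + 285 = 339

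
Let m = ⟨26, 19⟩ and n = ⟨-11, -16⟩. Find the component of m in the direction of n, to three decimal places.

m · n = 26·(-11) + 19·(-16) = -286 - 304 = -590
|n| = √(121 + 256) = √377 ≈ 19.4165
comp_n m = -590 / √377 ≈ -30.387

-30.387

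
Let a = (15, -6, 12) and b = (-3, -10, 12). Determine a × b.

(48, -216, -168)

i: (-6)·12 - 12·(-10) = -72 - (-120) = 48
j: 12·(-3) - 15·12 = -36 - 180 = -216
k: 15·(-10) - (-6)·(-3) = -150 - 18 = -168
a × b = (48, -216, -168)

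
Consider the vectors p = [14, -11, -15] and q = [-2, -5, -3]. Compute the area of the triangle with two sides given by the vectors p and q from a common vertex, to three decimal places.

i: (-11)·(-3) - (-15)·(-5) = 33 - 75 = -42
j: (-15)·(-2) - 14·(-3) = 30 - (-42) = 72
k: 14·(-5) - (-11)·(-2) = -70 - 22 = -92
p × q = (-42, 72, -92)
|p × q| = √((-42)² + 72² + (-92)²) = √15412 ≈ 124.1451
area = ½ · 124.1451 ≈ 62.073

62.073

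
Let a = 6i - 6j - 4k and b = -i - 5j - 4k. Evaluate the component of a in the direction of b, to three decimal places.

a · b = 6·(-1) + (-6)·(-5) + (-4)·(-4) = -6 + 30 + 16 = 40
|b| = √(1 + 25 + 16) = √42 ≈ 6.4807
comp_b a = 40 / √42 ≈ 6.172

6.172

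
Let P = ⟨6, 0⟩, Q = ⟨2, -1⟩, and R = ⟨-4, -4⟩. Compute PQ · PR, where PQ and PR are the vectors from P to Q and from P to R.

44

PQ = Q − P = (-4, -1)
PR = R − P = (-10, -4)
PQ · PR = (-4)·(-10) + (-1)·(-4) = 40 + 4 = 44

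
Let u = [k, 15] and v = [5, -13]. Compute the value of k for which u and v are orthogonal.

u · v = k·5 + 15·(-13) = -195 + 5k
Set equal to 0: 5k = 195, so k = 39.

39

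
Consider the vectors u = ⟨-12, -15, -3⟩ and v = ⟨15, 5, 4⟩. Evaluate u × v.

i: (-15)·4 - (-3)·5 = -60 - (-15) = -45
j: (-3)·15 - (-12)·4 = -45 - (-48) = 3
k: (-12)·5 - (-15)·15 = -60 - (-225) = 165
u × v = (-45, 3, 165)

(-45, 3, 165)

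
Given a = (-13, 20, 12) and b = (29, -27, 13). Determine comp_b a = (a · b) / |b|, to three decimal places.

-18.249

a · b = (-13)·29 + 20·(-27) + 12·13 = -377 - 540 + 156 = -761
|b| = √(841 + 729 + 169) = √1739 ≈ 41.7013
comp_b a = -761 / √1739 ≈ -18.249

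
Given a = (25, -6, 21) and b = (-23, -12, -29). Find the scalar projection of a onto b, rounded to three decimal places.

a · b = 25·(-23) + (-6)·(-12) + 21·(-29) = -575 + 72 - 609 = -1112
|b| = √(529 + 144 + 841) = √1514 ≈ 38.9102
comp_b a = -1112 / √1514 ≈ -28.579

-28.579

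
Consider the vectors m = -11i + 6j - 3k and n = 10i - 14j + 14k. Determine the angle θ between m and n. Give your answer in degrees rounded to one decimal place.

145.7

m · n = (-11)·10 + 6·(-14) + (-3)·14 = -110 - 84 - 42 = -236
|m|² = 121 + 36 + 9 = 166,  |m| = √166 ≈ 12.884099
|n|² = 100 + 196 + 196 = 492,  |n| = √492 ≈ 22.181073
cos θ = -236 / (12.884099 · 22.181073) ≈ -0.82580
θ = arccos(-0.82580) ≈ 145.7°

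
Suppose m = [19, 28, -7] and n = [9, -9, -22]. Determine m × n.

i: 28·(-22) - (-7)·(-9) = -616 - 63 = -679
j: (-7)·9 - 19·(-22) = -63 - (-418) = 355
k: 19·(-9) - 28·9 = -171 - 252 = -423
m × n = (-679, 355, -423)

(-679, 355, -423)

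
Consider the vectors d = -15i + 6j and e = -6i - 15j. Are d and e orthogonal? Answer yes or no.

yes

d · e = (-15)·(-6) + 6·(-15) = 90 - 90 = 0
Zero, so the vectors are orthogonal.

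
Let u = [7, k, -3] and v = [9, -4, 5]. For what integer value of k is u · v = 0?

u · v = 7·9 + k·(-4) + (-3)·5 = 48 - 4k
Set equal to 0: -4k = -48, so k = 12.

12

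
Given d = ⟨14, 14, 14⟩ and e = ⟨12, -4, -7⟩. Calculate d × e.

i: 14·(-7) - 14·(-4) = -98 - (-56) = -42
j: 14·12 - 14·(-7) = 168 - (-98) = 266
k: 14·(-4) - 14·12 = -56 - 168 = -224
d × e = (-42, 266, -224)

(-42, 266, -224)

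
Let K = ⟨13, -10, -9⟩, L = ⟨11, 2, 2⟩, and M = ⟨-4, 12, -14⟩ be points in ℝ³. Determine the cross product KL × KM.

(-302, -197, 160)

KL = (-2, 12, 11)
KM = (-17, 22, -5)
i: 12·(-5) - 11·22 = -60 - 242 = -302
j: 11·(-17) - (-2)·(-5) = -187 - 10 = -197
k: (-2)·22 - 12·(-17) = -44 - (-204) = 160
KL × KM = (-302, -197, 160)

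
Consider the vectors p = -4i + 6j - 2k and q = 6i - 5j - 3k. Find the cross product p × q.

i: 6·(-3) - (-2)·(-5) = -18 - 10 = -28
j: (-2)·6 - (-4)·(-3) = -12 - 12 = -24
k: (-4)·(-5) - 6·6 = 20 - 36 = -16
p × q = (-28, -24, -16)

(-28, -24, -16)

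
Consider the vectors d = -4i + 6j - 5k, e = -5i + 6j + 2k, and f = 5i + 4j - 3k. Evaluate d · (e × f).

e × f:
i: 6·(-3) - 2·4 = -18 - 8 = -26
j: 2·5 - (-5)·(-3) = 10 - 15 = -5
k: (-5)·4 - 6·5 = -20 - 30 = -50
e × f = (-26, -5, -50)
d · (e × f) = (-4)·(-26) + 6·(-5) + (-5)·(-50) = 104 - 30 + 250 = 324

324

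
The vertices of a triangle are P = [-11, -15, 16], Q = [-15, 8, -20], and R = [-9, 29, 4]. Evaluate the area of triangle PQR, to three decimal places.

PQ = (-4, 23, -36),  PR = (2, 44, -12)
i: 23·(-12) - (-36)·44 = -276 - (-1584) = 1308
j: (-36)·2 - (-4)·(-12) = -72 - 48 = -120
k: (-4)·44 - 23·2 = -176 - 46 = -222
PQ × PR = (1308, -120, -222)
|PQ × PR| = √1774548 ≈ 1332.1216
area = ½ · 1332.1216 ≈ 666.061

666.061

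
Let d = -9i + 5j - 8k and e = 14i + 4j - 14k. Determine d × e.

i: 5·(-14) - (-8)·4 = -70 - (-32) = -38
j: (-8)·14 - (-9)·(-14) = -112 - 126 = -238
k: (-9)·4 - 5·14 = -36 - 70 = -106
d × e = (-38, -238, -106)

(-38, -238, -106)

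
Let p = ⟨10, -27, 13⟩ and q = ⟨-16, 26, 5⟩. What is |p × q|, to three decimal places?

565.577

i: (-27)·5 - 13·26 = -135 - 338 = -473
j: 13·(-16) - 10·5 = -208 - 50 = -258
k: 10·26 - (-27)·(-16) = 260 - 432 = -172
p × q = (-473, -258, -172)
|p × q| = √((-473)² + (-258)² + (-172)²) = √319877 ≈ 565.5767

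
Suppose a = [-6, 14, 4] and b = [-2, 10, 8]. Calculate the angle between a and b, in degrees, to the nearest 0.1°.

25.7

a · b = (-6)·(-2) + 14·10 + 4·8 = 12 + 140 + 32 = 184
|a|² = 36 + 196 + 16 = 248,  |a| = √248 ≈ 15.748016
|b|² = 4 + 100 + 64 = 168,  |b| = √168 ≈ 12.961481
cos θ = 184 / (15.748016 · 12.961481) ≈ 0.90144
θ = arccos(0.90144) ≈ 25.7°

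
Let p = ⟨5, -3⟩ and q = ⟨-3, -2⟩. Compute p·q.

p · q = 5·(-3) + (-3)·(-2) = -15 + 6 = -9

-9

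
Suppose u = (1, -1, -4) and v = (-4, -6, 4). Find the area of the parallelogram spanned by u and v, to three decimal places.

i: (-1)·4 - (-4)·(-6) = -4 - 24 = -28
j: (-4)·(-4) - 1·4 = 16 - 4 = 12
k: 1·(-6) - (-1)·(-4) = -6 - 4 = -10
u × v = (-28, 12, -10)
|u × v| = √((-28)² + 12² + (-10)²) = √1028 ≈ 32.0624

32.062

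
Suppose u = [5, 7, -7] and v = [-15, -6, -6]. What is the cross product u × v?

i: 7·(-6) - (-7)·(-6) = -42 - 42 = -84
j: (-7)·(-15) - 5·(-6) = 105 - (-30) = 135
k: 5·(-6) - 7·(-15) = -30 - (-105) = 75
u × v = (-84, 135, 75)

(-84, 135, 75)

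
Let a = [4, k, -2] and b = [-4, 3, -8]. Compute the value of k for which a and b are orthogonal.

0

a · b = 4·(-4) + k·3 + (-2)·(-8) = 0 + 3k
Set equal to 0: 3k = 0, so k = 0.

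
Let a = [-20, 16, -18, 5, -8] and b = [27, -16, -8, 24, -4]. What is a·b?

-500

a · b = (-20)·27 + 16·(-16) + (-18)·(-8) + 5·24 + (-8)·(-4) = -540 - 256 + 144 + 120 + 32 = -500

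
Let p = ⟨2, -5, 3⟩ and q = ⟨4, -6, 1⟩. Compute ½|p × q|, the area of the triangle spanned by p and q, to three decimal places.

9.124

i: (-5)·1 - 3·(-6) = -5 - (-18) = 13
j: 3·4 - 2·1 = 12 - 2 = 10
k: 2·(-6) - (-5)·4 = -12 - (-20) = 8
p × q = (13, 10, 8)
|p × q| = √(13² + 10² + 8²) = √333 ≈ 18.2483
area = ½ · 18.2483 ≈ 9.124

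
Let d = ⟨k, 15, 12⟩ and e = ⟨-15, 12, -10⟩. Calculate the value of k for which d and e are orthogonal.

d · e = k·(-15) + 15·12 + 12·(-10) = 60 - 15k
Set equal to 0: -15k = -60, so k = 4.

4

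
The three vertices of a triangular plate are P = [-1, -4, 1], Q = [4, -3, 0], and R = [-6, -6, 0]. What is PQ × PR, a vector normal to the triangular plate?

PQ = (5, 1, -1)
PR = (-5, -2, -1)
i: 1·(-1) - (-1)·(-2) = -1 - 2 = -3
j: (-1)·(-5) - 5·(-1) = 5 - (-5) = 10
k: 5·(-2) - 1·(-5) = -10 - (-5) = -5
PQ × PR = (-3, 10, -5)

(-3, 10, -5)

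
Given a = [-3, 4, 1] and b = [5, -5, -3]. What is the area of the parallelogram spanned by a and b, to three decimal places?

9.487

i: 4·(-3) - 1·(-5) = -12 - (-5) = -7
j: 1·5 - (-3)·(-3) = 5 - 9 = -4
k: (-3)·(-5) - 4·5 = 15 - 20 = -5
a × b = (-7, -4, -5)
|a × b| = √((-7)² + (-4)² + (-5)²) = √90 ≈ 9.4868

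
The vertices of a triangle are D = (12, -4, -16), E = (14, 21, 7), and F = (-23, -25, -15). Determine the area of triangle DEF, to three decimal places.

DE = (2, 25, 23),  DF = (-35, -21, 1)
i: 25·1 - 23·(-21) = 25 - (-483) = 508
j: 23·(-35) - 2·1 = -805 - 2 = -807
k: 2·(-21) - 25·(-35) = -42 - (-875) = 833
DE × DF = (508, -807, 833)
|DE × DF| = √1603202 ≈ 1266.1761
area = ½ · 1266.1761 ≈ 633.088

633.088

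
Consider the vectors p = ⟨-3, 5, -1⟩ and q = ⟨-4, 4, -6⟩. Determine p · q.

38

p · q = (-3)·(-4) + 5·4 + (-1)·(-6) = 12 + 20 + 6 = 38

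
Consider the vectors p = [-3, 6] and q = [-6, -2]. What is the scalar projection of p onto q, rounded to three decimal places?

p · q = (-3)·(-6) + 6·(-2) = 18 - 12 = 6
|q| = √(36 + 4) = √40 ≈ 6.3246
comp_q p = 6 / √40 ≈ 0.949

0.949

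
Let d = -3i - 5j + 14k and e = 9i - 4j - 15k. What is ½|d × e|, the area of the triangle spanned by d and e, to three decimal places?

i: (-5)·(-15) - 14·(-4) = 75 - (-56) = 131
j: 14·9 - (-3)·(-15) = 126 - 45 = 81
k: (-3)·(-4) - (-5)·9 = 12 - (-45) = 57
d × e = (131, 81, 57)
|d × e| = √(131² + 81² + 57²) = √26971 ≈ 164.2285
area = ½ · 164.2285 ≈ 82.114

82.114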